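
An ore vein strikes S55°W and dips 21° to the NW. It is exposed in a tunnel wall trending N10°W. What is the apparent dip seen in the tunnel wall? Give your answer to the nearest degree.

19°

The section lies 65° from the strike.
tan(apparent dip) = tan 21° · sin 65° = 0.3479
α = arctan(0.3479) = 19.18°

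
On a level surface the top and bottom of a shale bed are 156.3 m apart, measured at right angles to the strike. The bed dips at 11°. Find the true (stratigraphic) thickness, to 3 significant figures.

True thickness t = w · sin(dip) = 156.3 × sin 11°
t = 156.3 × 0.1908 = 29.823 m

29.8 m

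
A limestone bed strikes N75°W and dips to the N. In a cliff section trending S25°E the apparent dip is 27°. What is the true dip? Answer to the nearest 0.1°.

β = acute angle between strike N75°W and section S25°E = 50°.
tan δ = tan α / sin β = tan 27° / sin 50° = 0.5095 / 0.7660 = 0.6651
δ = arctan(0.6651) = 33.63°

33.6°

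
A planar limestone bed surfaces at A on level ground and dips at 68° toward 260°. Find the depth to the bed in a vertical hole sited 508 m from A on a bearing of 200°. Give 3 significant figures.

629 m

The hole lies 60° from the dip direction, so the down-dip offset is 508 × cos 60° = 254.00 m.
Depth = down-dip offset × tan(dip) = 254.00 × tan 68° = 254.00 × 2.4751
Depth = 628.67 m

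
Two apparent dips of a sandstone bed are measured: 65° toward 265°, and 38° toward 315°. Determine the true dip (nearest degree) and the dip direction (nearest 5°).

true dip 66°, dip direction 245°

Represent each trace as a vector plunging at its apparent dip toward its trend (east-north-up frame): v₁ = (-0.421, -0.037, -0.906), v₂ = (-0.557, 0.557, -0.616).
Cross product v₁ × v₂ gives the pole to the plane: n ∝ (-0.528, -0.246, 0.255).
Dip δ = arctan(|n_h|/n_z) = arctan(0.582/0.255) = 66.3°.
Dip direction = atan2(-0.528, -0.246) = 245° (azimuth of n's horizontal projection).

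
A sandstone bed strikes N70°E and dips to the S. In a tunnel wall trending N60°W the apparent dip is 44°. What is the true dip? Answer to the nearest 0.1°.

51.6°

β = acute angle between strike N70°E and section N60°W = 50°.
tan δ = tan α / sin β = tan 44° / sin 50° = 0.9657 / 0.7660 = 1.2606
true dip = arctan 1.2606 = 51.58°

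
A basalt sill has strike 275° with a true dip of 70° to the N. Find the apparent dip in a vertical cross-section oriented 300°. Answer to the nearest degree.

The strike is 275° and the section trends 300°; the acute angle between them is β = 25°.
tan(apparent dip) = tan 70° · sin 25° = 1.1611
α = arctan(1.1611) = 49.26°

49°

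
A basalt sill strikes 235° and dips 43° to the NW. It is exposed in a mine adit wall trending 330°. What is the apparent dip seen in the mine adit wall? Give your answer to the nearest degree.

The section lies 85° from the strike.
tan α = tan 43° × sin 85° = 0.9325 × 0.9962 = 0.9290
α = arctan(0.9290) = 42.89°

43°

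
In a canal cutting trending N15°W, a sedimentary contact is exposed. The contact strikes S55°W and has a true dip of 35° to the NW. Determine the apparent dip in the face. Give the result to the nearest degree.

33°

Angle between strike (S55°W) and section (N15°W): β = 70°.
tan α = tan 35° × sin 70° = 0.7002 × 0.9397 = 0.6580
apparent dip = arctan 0.6580 = 33.34°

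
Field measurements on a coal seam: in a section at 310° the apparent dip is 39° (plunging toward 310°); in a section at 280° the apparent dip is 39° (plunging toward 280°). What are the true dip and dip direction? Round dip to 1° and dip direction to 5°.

Each apparent-dip line lies in the plane. As unit vectors (x east, y north, z up), v₁ plunges 39°→310° and v₂ plunges 39°→280°.
The plane normal is n = v₁ × v₂ ∝ (-0.229, 0.107, 0.302).
tan δ = √(n_x²+n_y²)/n_z = 0.253/0.302, so δ = 40.0°.
Dip direction = azimuth of (n_x, n_y) = atan2(-0.229, 0.107) = 295°.

true dip 40°, dip direction 295°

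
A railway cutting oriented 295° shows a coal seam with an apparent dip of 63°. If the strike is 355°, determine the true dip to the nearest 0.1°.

β = acute angle between strike 355° and section 295° = 60°.
tan δ = tan α / sin β = tan 63° / sin 60° = 1.9626 / 0.8660 = 2.2662
true dip = arctan 2.2662 = 66.19°

66.2°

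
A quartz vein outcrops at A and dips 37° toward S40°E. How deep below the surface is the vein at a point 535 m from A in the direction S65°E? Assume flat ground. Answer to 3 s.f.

The hole lies 25° from the dip direction, so the down-dip offset is 535 × cos 25° = 484.87 m.
Depth = down-dip offset × tan(dip) = 484.87 × tan 37° = 484.87 × 0.7536
Depth = 365.38 m

365 m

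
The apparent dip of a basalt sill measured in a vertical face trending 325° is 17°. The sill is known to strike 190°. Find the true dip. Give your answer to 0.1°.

The section is 45° from the strike.
tan(true dip) = tan 17° / sin 45° = 0.4324
true dip = arctan 0.4324 = 23.38°

23.4°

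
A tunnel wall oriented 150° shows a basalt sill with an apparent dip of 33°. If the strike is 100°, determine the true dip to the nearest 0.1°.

40.3°

β = acute angle between strike 100° and section 150° = 50°.
tan(true dip) = tan 33° / sin 50° = 0.8477
δ = arctan(0.8477) = 40.29°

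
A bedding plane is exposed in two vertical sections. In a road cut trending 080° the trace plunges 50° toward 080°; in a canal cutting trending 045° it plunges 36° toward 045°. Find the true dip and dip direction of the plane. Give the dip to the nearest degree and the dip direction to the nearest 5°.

true dip 52°, dip direction 100°

Represent each trace as a vector plunging at its apparent dip toward its trend (east-north-up frame): v₁ = (0.633, 0.112, -0.766), v₂ = (0.572, 0.572, -0.588).
n = v₁ × v₂ = (0.373, -0.066, 0.298) (taken with n_z > 0).
tan δ = √(n_x²+n_y²)/n_z = 0.378/0.298, so δ = 51.8°.
The horizontal component of n points toward azimuth atan2(n_x, n_y) = 100°, the dip direction.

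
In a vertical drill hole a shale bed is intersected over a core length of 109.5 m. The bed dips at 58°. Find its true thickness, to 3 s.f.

True thickness t = h · cos(dip) = 109.5 × cos 58°
t = 109.5 × 0.5299 = 58.026 m

58.0 m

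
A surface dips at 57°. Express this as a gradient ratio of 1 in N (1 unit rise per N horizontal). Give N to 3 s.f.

1 : N means tan θ = 1/N, so N = 1/tan 57° = 1/1.5399

1 in 0.649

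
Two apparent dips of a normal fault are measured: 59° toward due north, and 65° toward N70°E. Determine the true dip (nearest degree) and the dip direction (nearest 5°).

true dip 67°, dip direction 045°

Represent each trace as a vector plunging at its apparent dip toward its trend (east-north-up frame): v₁ = (0.000, 0.515, -0.857), v₂ = (0.397, 0.145, -0.906).
n = v₁ × v₂ = (0.343, 0.340, 0.205) (taken with n_z > 0).
tan δ = √(n_x²+n_y²)/n_z = 0.483/0.205, so δ = 67.1°.
The horizontal component of n points toward azimuth atan2(n_x, n_y) = 45°, the dip direction.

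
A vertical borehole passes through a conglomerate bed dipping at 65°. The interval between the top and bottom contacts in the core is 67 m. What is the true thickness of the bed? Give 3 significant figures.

True thickness t = h · cos(dip) = 67 × cos 65°
t = 67 × 0.4226 = 28.315 m

28.3 m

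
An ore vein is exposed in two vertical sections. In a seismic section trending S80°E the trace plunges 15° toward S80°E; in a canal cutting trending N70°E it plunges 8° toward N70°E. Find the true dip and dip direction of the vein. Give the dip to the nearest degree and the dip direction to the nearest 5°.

The two traces are lines in the plane: v₁ = (sin 100°·cos 15°, cos 100°·cos 15°, −sin 15°), v₂ = (sin 70°·cos 8°, cos 70°·cos 8°, −sin 8°).
The plane normal is n = v₁ × v₂ ∝ (0.111, -0.108, 0.478).
tan δ = √(n_x²+n_y²)/n_z = 0.155/0.478, so δ = 18.0°.
Dip direction = azimuth of (n_x, n_y) = atan2(0.111, -0.108) = 134°.

true dip 18°, dip direction 135°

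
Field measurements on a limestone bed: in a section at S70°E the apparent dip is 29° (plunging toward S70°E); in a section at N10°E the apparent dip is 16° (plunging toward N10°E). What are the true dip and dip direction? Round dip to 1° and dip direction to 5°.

true dip 34°, dip direction 075°

Each apparent-dip line lies in the plane. As unit vectors (x east, y north, z up), v₁ plunges 29°→S70°E and v₂ plunges 16°→N10°E.
The plane normal is n = v₁ × v₂ ∝ (0.541, 0.146, 0.828).
Dip δ = arctan(|n_h|/n_z) = arctan(0.561/0.828) = 34.1°.
Dip direction = azimuth of (n_x, n_y) = atan2(0.541, 0.146) = 75°.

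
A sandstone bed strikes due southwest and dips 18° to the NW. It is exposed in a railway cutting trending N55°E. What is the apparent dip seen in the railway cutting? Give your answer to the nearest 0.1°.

Angle between strike (due southwest) and section (N55°E): β = 10°.
tan α = tan 18° × sin 10° = 0.3249 × 0.1736 = 0.0564
apparent dip = arctan 0.0564 = 3.23°

3.2°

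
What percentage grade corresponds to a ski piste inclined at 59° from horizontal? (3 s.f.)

166%

grade % = 100 × tan 59° = 100 × 1.6643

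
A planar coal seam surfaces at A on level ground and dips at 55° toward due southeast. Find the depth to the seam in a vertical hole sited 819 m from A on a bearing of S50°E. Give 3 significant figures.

1170 m

The hole lies 5° from the dip direction, so the down-dip offset is 819 × cos 5° = 815.88 m.
Depth = down-dip offset × tan(dip) = 815.88 × tan 55° = 815.88 × 1.4281
Depth = 1165.20 m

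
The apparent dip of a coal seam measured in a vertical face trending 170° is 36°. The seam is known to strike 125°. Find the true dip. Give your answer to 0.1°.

The section is 45° from the strike.
tan δ = tan α / sin β = tan 36° / sin 45° = 0.7265 / 0.7071 = 1.0275
true dip = arctan 1.0275 = 45.78°

45.8°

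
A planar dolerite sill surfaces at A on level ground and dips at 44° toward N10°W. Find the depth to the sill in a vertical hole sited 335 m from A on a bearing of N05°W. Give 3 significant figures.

322 m

The hole lies 5° from the dip direction, so the down-dip offset is 335 × cos 5° = 333.73 m.
Depth = down-dip offset × tan(dip) = 333.73 × tan 44° = 333.73 × 0.9657
Depth = 322.27 m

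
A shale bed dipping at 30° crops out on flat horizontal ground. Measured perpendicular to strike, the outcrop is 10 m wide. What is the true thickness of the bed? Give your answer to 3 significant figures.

True thickness t = w · sin(dip) = 10 × sin 30°
t = 10 × 0.5000 = 5.000 m

5.00 m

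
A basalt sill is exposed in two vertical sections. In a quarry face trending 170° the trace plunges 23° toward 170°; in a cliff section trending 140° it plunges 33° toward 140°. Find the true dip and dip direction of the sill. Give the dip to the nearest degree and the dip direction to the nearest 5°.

Represent each trace as a vector plunging at its apparent dip toward its trend (east-north-up frame): v₁ = (0.160, -0.907, -0.391), v₂ = (0.539, -0.642, -0.545).
n = v₁ × v₂ = (0.243, -0.124, 0.386) (taken with n_z > 0).
Dip δ = arctan(|n_h|/n_z) = arctan(0.272/0.386) = 35.2°.
Dip direction = atan2(0.243, -0.124) = 117° (azimuth of n's horizontal projection).

true dip 35°, dip direction 115°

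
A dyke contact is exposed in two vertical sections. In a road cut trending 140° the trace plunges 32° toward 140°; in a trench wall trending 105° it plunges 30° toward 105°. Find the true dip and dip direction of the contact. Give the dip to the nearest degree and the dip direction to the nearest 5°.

Each apparent-dip line lies in the plane. As unit vectors (x east, y north, z up), v₁ plunges 32°→140° and v₂ plunges 30°→105°.
Cross product v₁ × v₂ gives the pole to the plane: n ∝ (0.206, -0.171, 0.421).
tan δ = √(n_x²+n_y²)/n_z = 0.268/0.421, so δ = 32.4°.
The horizontal component of n points toward azimuth atan2(n_x, n_y) = 130°, the dip direction.

true dip 32°, dip direction 130°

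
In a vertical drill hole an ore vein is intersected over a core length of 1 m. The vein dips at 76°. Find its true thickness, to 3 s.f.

True thickness t = h · cos(dip) = 1 × cos 76°
t = 1 × 0.2419 = 0.242 m

0.242 m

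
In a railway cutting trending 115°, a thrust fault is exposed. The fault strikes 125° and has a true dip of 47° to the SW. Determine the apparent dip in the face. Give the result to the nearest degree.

Angle between strike (125°) and section (115°): β = 10°.
tan(apparent dip) = tan 47° · sin 10° = 0.1862
apparent dip = arctan 0.1862 = 10.55°

11°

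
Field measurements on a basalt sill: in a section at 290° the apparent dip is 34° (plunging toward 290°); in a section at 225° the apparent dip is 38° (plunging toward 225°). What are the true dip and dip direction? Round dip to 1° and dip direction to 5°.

Represent each trace as a vector plunging at its apparent dip toward its trend (east-north-up frame): v₁ = (-0.779, 0.284, -0.559), v₂ = (-0.557, -0.557, -0.616).
Cross product v₁ × v₂ gives the pole to the plane: n ∝ (-0.486, -0.168, 0.592).
tan δ = √(n_x²+n_y²)/n_z = 0.514/0.592, so δ = 41.0°.
Dip direction = azimuth of (n_x, n_y) = atan2(-0.486, -0.168) = 251°.

true dip 41°, dip direction 250°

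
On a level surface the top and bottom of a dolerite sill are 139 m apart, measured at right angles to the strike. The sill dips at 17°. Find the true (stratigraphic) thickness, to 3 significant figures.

True thickness t = w · sin(dip) = 139 × sin 17°
t = 139 × 0.2924 = 40.640 m

40.6 m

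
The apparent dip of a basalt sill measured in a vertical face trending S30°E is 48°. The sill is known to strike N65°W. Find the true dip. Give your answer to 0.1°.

The section is 35° from the strike.
tan(true dip) = tan 48° / sin 35° = 1.9363
δ = arctan(1.9363) = 62.69°

62.7°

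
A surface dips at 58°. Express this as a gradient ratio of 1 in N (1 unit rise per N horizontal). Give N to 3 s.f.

1 : N means tan θ = 1/N, so N = 1/tan 58° = 1/1.6003

1 in 0.625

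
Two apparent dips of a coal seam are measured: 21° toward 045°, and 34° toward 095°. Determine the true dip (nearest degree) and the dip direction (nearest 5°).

true dip 34°, dip direction 100°

Represent each trace as a vector plunging at its apparent dip toward its trend (east-north-up frame): v₁ = (0.660, 0.660, -0.358), v₂ = (0.826, -0.072, -0.559).
n = v₁ × v₂ = (0.395, -0.073, 0.593) (taken with n_z > 0).
True dip = arccos(n_z / |n|) = arccos(0.8278) = 34.1°.
Dip direction = azimuth of (n_x, n_y) = atan2(0.395, -0.073) = 100°.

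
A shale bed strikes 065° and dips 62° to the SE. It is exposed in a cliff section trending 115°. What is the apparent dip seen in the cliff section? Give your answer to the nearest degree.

55°

The section lies 50° from the strike.
tan(apparent dip) = tan 62° · sin 50° = 1.4407
apparent dip = arctan 1.4407 = 55.24°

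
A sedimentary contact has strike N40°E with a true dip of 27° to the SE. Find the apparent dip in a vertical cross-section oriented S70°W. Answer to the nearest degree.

Angle between strike (N40°E) and section (S70°W): β = 30°.
tan(apparent dip) = tan 27° · sin 30° = 0.2548
apparent dip = arctan 0.2548 = 14.29°

14°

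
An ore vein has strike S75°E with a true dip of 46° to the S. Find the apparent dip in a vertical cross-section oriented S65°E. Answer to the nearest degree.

10°

The section lies 10° from the strike.
tan α = tan 46° × sin 10° = 1.0355 × 0.1736 = 0.1798
α = arctan(0.1798) = 10.19°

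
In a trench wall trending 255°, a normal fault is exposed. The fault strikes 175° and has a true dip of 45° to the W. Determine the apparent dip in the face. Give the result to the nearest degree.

Angle between strike (175°) and section (255°): β = 80°.
tan(apparent dip) = tan 45° · sin 80° = 0.9848
apparent dip = arctan 0.9848 = 44.56°

45°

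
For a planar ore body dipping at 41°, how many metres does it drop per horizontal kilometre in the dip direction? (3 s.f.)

drop per km = 1000 × tan 41° = 1000 × 0.8693

869 m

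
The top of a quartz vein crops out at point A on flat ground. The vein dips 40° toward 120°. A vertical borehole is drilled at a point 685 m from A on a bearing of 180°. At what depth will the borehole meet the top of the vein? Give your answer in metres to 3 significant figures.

The hole lies 60° from the dip direction, so the down-dip offset is 685 × cos 60° = 342.50 m.
Depth = down-dip offset × tan(dip) = 342.50 × tan 40° = 342.50 × 0.8391
Depth = 287.39 m

287 m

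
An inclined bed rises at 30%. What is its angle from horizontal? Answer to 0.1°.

16.7°

tan θ = 30/100 = 0.3000
θ = arctan(0.3000) = 16.70°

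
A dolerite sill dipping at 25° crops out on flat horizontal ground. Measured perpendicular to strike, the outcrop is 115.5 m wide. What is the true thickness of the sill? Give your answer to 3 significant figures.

48.8 m

True thickness t = w · sin(dip) = 115.5 × sin 25°
t = 115.5 × 0.4226 = 48.812 m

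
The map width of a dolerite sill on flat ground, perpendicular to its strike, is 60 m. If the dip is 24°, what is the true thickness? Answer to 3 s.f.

24.4 m

True thickness t = w · sin(dip) = 60 × sin 24°
t = 60 × 0.4067 = 24.404 m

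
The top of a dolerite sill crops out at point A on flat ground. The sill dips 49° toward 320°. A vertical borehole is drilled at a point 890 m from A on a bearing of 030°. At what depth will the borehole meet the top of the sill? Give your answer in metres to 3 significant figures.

The hole lies 70° from the dip direction, so the down-dip offset is 890 × cos 70° = 304.40 m.
Depth = down-dip offset × tan(dip) = 304.40 × tan 49° = 304.40 × 1.1504
Depth = 350.17 m

350 m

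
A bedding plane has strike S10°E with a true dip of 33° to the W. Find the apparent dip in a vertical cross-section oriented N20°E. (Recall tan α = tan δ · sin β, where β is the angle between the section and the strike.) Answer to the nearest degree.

18°

Angle between strike (S10°E) and section (N20°E): β = 30°.
tan(apparent dip) = tan 33° · sin 30° = 0.3247
apparent dip = arctan 0.3247 = 17.99°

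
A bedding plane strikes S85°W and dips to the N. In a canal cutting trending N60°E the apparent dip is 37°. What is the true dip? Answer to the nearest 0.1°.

60.7°

The section is 25° from the strike.
tan δ = tan α / sin β = tan 37° / sin 25° = 0.7536 / 0.4226 = 1.7831
δ = arctan(1.7831) = 60.71°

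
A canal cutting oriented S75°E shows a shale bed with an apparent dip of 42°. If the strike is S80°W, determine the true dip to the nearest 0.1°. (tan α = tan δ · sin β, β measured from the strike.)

The section is 25° from the strike.
tan δ = tan α / sin β = tan 42° / sin 25° = 0.9004 / 0.4226 = 2.1305
true dip = arctan 2.1305 = 64.86°

64.9°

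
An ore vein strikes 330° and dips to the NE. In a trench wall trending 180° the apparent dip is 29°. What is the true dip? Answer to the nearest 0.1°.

The section is 30° from the strike.
tan δ = tan α / sin β = tan 29° / sin 30° = 0.5543 / 0.5000 = 1.1086
δ = arctan(1.1086) = 47.95°

47.9°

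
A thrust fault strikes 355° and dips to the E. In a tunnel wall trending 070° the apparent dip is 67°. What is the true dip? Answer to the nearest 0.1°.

The section is 75° from the strike.
tan δ = tan α / sin β = tan 67° / sin 75° = 2.3559 / 0.9659 = 2.4390
δ = arctan(2.4390) = 67.71°

67.7°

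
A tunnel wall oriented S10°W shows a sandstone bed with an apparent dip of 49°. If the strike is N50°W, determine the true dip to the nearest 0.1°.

53.0°

The section is 60° from the strike.
tan(true dip) = tan 49° / sin 60° = 1.3283
δ = arctan(1.3283) = 53.03°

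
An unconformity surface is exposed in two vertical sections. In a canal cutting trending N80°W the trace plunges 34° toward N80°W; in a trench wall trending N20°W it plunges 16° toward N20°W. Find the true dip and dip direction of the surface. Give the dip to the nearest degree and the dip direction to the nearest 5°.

Each apparent-dip line lies in the plane. As unit vectors (x east, y north, z up), v₁ plunges 34°→N80°W and v₂ plunges 16°→N20°W.
n = v₁ × v₂ = (-0.465, 0.041, 0.690) (taken with n_z > 0).
Dip δ = arctan(|n_h|/n_z) = arctan(0.467/0.690) = 34.1°.
Dip direction = atan2(-0.465, 0.041) = 275° (azimuth of n's horizontal projection).

true dip 34°, dip direction 275°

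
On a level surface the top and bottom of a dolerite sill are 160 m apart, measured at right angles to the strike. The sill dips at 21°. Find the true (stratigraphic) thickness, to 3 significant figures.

True thickness t = w · sin(dip) = 160 × sin 21°
t = 160 × 0.3584 = 57.339 m

57.3 m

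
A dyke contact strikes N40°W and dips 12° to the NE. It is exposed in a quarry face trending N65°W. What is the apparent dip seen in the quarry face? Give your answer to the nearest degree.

5°

Angle between strike (N40°W) and section (N65°W): β = 25°.
tan α = tan 12° × sin 25° = 0.2126 × 0.4226 = 0.0898
α = arctan(0.0898) = 5.13°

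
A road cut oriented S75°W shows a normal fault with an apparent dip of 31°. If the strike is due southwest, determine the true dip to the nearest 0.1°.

β = acute angle between strike due southwest and section S75°W = 30°.
tan δ = tan α / sin β = tan 31° / sin 30° = 0.6009 / 0.5000 = 1.2017
true dip = arctan 1.2017 = 50.23°

50.2°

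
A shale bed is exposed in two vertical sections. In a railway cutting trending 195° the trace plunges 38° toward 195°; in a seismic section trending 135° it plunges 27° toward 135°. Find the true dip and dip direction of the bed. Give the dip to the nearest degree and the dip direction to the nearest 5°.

true dip 38°, dip direction 185°

Represent each trace as a vector plunging at its apparent dip toward its trend (east-north-up frame): v₁ = (-0.204, -0.761, -0.616), v₂ = (0.630, -0.630, -0.454).
n = v₁ × v₂ = (-0.042, -0.480, 0.608) (taken with n_z > 0).
True dip = arccos(n_z / |n|) = arccos(0.7834) = 38.4°.
Dip direction = atan2(-0.042, -0.480) = 185° (azimuth of n's horizontal projection).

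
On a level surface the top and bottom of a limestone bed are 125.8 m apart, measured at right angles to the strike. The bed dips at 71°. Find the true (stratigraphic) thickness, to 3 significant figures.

True thickness t = w · sin(dip) = 125.8 × sin 71°
t = 125.8 × 0.9455 = 118.946 m

119 m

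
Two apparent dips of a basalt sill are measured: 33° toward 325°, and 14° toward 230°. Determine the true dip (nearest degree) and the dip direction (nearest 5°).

true dip 36°, dip direction 300°

Represent each trace as a vector plunging at its apparent dip toward its trend (east-north-up frame): v₁ = (-0.481, 0.687, -0.545), v₂ = (-0.743, -0.624, -0.242).
n = v₁ × v₂ = (-0.506, 0.288, 0.811) (taken with n_z > 0).
tan δ = √(n_x²+n_y²)/n_z = 0.582/0.811, so δ = 35.7°.
The horizontal component of n points toward azimuth atan2(n_x, n_y) = 300°, the dip direction.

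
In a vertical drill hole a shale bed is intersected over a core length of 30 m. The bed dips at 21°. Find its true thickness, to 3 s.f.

True thickness t = h · cos(dip) = 30 × cos 21°
t = 30 × 0.9336 = 28.007 m

28.0 m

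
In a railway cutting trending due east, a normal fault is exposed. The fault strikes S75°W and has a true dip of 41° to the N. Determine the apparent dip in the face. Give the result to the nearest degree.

The section lies 15° from the strike.
tan(apparent dip) = tan 41° · sin 15° = 0.2250
α = arctan(0.2250) = 12.68°

13°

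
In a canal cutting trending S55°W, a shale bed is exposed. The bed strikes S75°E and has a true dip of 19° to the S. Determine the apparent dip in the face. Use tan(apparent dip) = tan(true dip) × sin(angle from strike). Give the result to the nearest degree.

15°

The strike is S75°E and the section trends S55°W; the acute angle between them is β = 50°.
tan α = tan 19° × sin 50° = 0.3443 × 0.7660 = 0.2638
apparent dip = arctan 0.2638 = 14.78°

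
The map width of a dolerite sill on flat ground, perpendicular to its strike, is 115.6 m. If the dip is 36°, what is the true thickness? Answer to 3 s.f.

67.9 m

True thickness t = w · sin(dip) = 115.6 × sin 36°
t = 115.6 × 0.5878 = 67.948 m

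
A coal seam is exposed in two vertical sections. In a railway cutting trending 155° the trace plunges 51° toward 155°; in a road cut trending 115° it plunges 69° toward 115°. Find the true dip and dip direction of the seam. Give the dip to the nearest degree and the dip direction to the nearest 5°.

The two traces are lines in the plane: v₁ = (sin 155°·cos 51°, cos 155°·cos 51°, −sin 51°), v₂ = (sin 115°·cos 69°, cos 115°·cos 69°, −sin 69°).
n = v₁ × v₂ = (0.415, -0.004, 0.145) (taken with n_z > 0).
Dip δ = arctan(|n_h|/n_z) = arctan(0.415/0.145) = 70.7°.
The horizontal component of n points toward azimuth atan2(n_x, n_y) = 91°, the dip direction.

true dip 71°, dip direction 090°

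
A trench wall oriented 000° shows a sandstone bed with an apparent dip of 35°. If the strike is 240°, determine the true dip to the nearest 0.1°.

39.0°

β = acute angle between strike 240° and section 000° = 60°.
tan(true dip) = tan 35° / sin 60° = 0.8085
δ = arctan(0.8085) = 38.96°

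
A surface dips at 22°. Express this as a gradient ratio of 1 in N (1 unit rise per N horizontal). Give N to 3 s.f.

1 : N means tan θ = 1/N, so N = 1/tan 22° = 1/0.4040

1 in 2.48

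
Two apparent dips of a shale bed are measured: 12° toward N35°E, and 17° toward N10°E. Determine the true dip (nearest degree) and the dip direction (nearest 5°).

Represent each trace as a vector plunging at its apparent dip toward its trend (east-north-up frame): v₁ = (0.561, 0.801, -0.208), v₂ = (0.166, 0.942, -0.292).
Cross product v₁ × v₂ gives the pole to the plane: n ∝ (-0.038, 0.130, 0.395).
Dip δ = arctan(|n_h|/n_z) = arctan(0.135/0.395) = 18.9°.
The horizontal component of n points toward azimuth atan2(n_x, n_y) = 343°, the dip direction.

true dip 19°, dip direction 345°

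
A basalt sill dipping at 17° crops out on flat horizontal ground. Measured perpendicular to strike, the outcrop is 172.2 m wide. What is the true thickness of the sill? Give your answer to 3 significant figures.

50.3 m

True thickness t = w · sin(dip) = 172.2 × sin 17°
t = 172.2 × 0.2924 = 50.346 m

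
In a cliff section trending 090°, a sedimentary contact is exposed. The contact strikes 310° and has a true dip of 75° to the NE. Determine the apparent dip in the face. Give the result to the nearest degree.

67°

The section lies 40° from the strike.
tan(apparent dip) = tan 75° · sin 40° = 2.3989
α = arctan(2.3989) = 67.37°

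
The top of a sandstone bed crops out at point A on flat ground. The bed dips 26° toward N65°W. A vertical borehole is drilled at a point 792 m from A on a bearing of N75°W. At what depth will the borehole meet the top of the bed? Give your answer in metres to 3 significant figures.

380 m

The hole lies 10° from the dip direction, so the down-dip offset is 792 × cos 10° = 779.97 m.
Depth = down-dip offset × tan(dip) = 779.97 × tan 26° = 779.97 × 0.4877
Depth = 380.42 m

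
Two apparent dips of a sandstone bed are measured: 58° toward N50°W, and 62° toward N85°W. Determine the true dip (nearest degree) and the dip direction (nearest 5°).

Represent each trace as a vector plunging at its apparent dip toward its trend (east-north-up frame): v₁ = (-0.406, 0.341, -0.848), v₂ = (-0.468, 0.041, -0.883).
The plane normal is n = v₁ × v₂ ∝ (-0.266, 0.038, 0.143).
Dip δ = arctan(|n_h|/n_z) = arctan(0.269/0.143) = 62.0°.
Dip direction = azimuth of (n_x, n_y) = atan2(-0.266, 0.038) = 278°.

true dip 62°, dip direction 280°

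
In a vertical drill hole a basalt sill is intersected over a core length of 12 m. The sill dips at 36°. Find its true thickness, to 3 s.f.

9.71 m

True thickness t = h · cos(dip) = 12 × cos 36°
t = 12 × 0.8090 = 9.708 m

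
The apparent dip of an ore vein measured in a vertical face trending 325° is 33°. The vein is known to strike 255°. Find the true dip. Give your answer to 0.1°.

β = acute angle between strike 255° and section 325° = 70°.
tan(true dip) = tan 33° / sin 70° = 0.6911
true dip = arctan 0.6911 = 34.65°

34.6°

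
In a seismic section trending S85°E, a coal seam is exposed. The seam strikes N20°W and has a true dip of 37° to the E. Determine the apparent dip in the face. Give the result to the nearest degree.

34°

Angle between strike (N20°W) and section (S85°E): β = 65°.
tan(apparent dip) = tan 37° · sin 65° = 0.6830
α = arctan(0.6830) = 34.33°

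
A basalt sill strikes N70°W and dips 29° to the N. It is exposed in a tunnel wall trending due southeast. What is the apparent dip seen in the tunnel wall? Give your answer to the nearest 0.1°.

The strike is N70°W and the section trends due southeast; the acute angle between them is β = 25°.
tan(apparent dip) = tan 29° · sin 25° = 0.2343
α = arctan(0.2343) = 13.18°

13.2°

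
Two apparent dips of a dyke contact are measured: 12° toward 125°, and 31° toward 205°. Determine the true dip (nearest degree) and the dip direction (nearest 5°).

true dip 31°, dip direction 195°

Represent each trace as a vector plunging at its apparent dip toward its trend (east-north-up frame): v₁ = (0.801, -0.561, -0.208), v₂ = (-0.362, -0.777, -0.515).
The plane normal is n = v₁ × v₂ ∝ (-0.127, -0.488, 0.826).
True dip = arccos(n_z / |n|) = arccos(0.8534) = 31.4°.
The horizontal component of n points toward azimuth atan2(n_x, n_y) = 195°, the dip direction.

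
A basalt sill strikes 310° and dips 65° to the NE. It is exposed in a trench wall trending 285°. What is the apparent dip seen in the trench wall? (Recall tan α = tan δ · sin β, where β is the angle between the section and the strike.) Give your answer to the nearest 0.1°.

The section lies 25° from the strike.
tan α = tan 65° × sin 25° = 2.1445 × 0.4226 = 0.9063
apparent dip = arctan 0.9063 = 42.19°

42.2°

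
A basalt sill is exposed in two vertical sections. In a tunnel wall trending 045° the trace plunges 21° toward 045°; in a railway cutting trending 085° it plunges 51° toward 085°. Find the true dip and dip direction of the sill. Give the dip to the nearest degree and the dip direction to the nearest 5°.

true dip 57°, dip direction 120°

The two traces are lines in the plane: v₁ = (sin 45°·cos 21°, cos 45°·cos 21°, −sin 21°), v₂ = (sin 85°·cos 51°, cos 85°·cos 51°, −sin 51°).
The plane normal is n = v₁ × v₂ ∝ (0.493, -0.288, 0.378).
tan δ = √(n_x²+n_y²)/n_z = 0.571/0.378, so δ = 56.5°.
The horizontal component of n points toward azimuth atan2(n_x, n_y) = 120°, the dip direction.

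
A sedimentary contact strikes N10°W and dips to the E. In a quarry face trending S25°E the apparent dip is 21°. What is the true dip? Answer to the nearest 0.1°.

56.0°

The section is 15° from the strike.
tan(true dip) = tan 21° / sin 15° = 1.4831
δ = arctan(1.4831) = 56.01°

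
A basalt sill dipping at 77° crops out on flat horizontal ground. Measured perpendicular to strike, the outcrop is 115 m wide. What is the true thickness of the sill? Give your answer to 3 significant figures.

True thickness t = w · sin(dip) = 115 × sin 77°
t = 115 × 0.9744 = 112.053 m

112 m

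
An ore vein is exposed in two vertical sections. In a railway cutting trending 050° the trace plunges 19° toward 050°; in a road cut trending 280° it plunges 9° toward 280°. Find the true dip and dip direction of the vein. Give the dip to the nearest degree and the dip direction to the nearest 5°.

true dip 31°, dip direction 355°

Represent each trace as a vector plunging at its apparent dip toward its trend (east-north-up frame): v₁ = (0.724, 0.608, -0.326), v₂ = (-0.973, 0.172, -0.156).
The plane normal is n = v₁ × v₂ ∝ (-0.039, 0.430, 0.715).
True dip = arccos(n_z / |n|) = arccos(0.8562) = 31.1°.
Dip direction = azimuth of (n_x, n_y) = atan2(-0.039, 0.430) = 355°.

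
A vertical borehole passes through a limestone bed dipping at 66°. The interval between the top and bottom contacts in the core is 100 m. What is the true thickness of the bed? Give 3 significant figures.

True thickness t = h · cos(dip) = 100 × cos 66°
t = 100 × 0.4067 = 40.674 m

40.7 m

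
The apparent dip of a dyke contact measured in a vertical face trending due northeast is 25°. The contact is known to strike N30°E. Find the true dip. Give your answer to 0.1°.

β = acute angle between strike N30°E and section due northeast = 15°.
tan(true dip) = tan 25° / sin 15° = 1.8017
true dip = arctan 1.8017 = 60.97°

61.0°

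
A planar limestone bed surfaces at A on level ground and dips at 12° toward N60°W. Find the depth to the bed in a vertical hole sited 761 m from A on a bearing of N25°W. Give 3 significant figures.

The hole lies 35° from the dip direction, so the down-dip offset is 761 × cos 35° = 623.37 m.
Depth = down-dip offset × tan(dip) = 623.37 × tan 12° = 623.37 × 0.2126
Depth = 132.50 m

133 m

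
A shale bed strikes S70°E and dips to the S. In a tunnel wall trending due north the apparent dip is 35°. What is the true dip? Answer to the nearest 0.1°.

36.7°

The section is 70° from the strike.
tan(true dip) = tan 35° / sin 70° = 0.7451
δ = arctan(0.7451) = 36.69°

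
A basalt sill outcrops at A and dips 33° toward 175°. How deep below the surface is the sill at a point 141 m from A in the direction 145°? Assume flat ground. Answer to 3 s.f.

The hole lies 30° from the dip direction, so the down-dip offset is 141 × cos 30° = 122.11 m.
Depth = down-dip offset × tan(dip) = 122.11 × tan 33° = 122.11 × 0.6494
Depth = 79.30 m

79.3 m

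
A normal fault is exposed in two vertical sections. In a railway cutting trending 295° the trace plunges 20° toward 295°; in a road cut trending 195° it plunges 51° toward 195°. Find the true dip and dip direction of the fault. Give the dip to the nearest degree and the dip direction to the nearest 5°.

true dip 54°, dip direction 220°

Each apparent-dip line lies in the plane. As unit vectors (x east, y north, z up), v₁ plunges 20°→295° and v₂ plunges 51°→195°.
Cross product v₁ × v₂ gives the pole to the plane: n ∝ (-0.517, -0.606, 0.582).
True dip = arccos(n_z / |n|) = arccos(0.5903) = 53.8°.
The horizontal component of n points toward azimuth atan2(n_x, n_y) = 220°, the dip direction.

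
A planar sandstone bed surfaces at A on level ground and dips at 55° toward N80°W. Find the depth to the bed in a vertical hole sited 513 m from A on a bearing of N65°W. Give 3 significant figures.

The hole lies 15° from the dip direction, so the down-dip offset is 513 × cos 15° = 495.52 m.
Depth = down-dip offset × tan(dip) = 495.52 × tan 55° = 495.52 × 1.4281
Depth = 707.68 m

708 m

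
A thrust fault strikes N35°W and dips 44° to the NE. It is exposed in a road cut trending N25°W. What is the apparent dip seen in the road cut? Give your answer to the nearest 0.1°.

The strike is N35°W and the section trends N25°W; the acute angle between them is β = 10°.
tan α = tan 44° × sin 10° = 0.9657 × 0.1736 = 0.1677
apparent dip = arctan 0.1677 = 9.52°

9.5°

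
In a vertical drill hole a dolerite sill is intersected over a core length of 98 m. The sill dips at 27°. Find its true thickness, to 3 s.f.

True thickness t = h · cos(dip) = 98 × cos 27°
t = 98 × 0.8910 = 87.319 m

87.3 m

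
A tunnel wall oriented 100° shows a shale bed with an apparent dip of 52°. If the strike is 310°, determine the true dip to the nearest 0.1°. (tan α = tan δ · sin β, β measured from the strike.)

68.7°

The section is 30° from the strike.
tan(true dip) = tan 52° / sin 30° = 2.5599
δ = arctan(2.5599) = 68.66°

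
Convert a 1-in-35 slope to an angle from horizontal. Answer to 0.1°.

1.6°

tan θ = 1/35 = 0.0286
θ = arctan(0.0286) = 1.64°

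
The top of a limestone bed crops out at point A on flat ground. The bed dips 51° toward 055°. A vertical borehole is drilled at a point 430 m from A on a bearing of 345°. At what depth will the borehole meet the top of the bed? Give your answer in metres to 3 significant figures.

182 m

The hole lies 70° from the dip direction, so the down-dip offset is 430 × cos 70° = 147.07 m.
Depth = down-dip offset × tan(dip) = 147.07 × tan 51° = 147.07 × 1.2349
Depth = 181.61 m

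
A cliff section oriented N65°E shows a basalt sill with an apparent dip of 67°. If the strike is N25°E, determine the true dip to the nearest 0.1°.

74.7°

The section is 40° from the strike.
tan δ = tan α / sin β = tan 67° / sin 40° = 2.3559 / 0.6428 = 3.6651
true dip = arctan 3.6651 = 74.74°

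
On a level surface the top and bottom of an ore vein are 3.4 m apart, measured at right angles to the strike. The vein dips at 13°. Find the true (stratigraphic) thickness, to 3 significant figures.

0.765 m

True thickness t = w · sin(dip) = 3.4 × sin 13°
t = 3.4 × 0.2250 = 0.765 m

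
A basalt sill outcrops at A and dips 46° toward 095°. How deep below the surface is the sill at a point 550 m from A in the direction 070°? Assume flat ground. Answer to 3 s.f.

516 m

The hole lies 25° from the dip direction, so the down-dip offset is 550 × cos 25° = 498.47 m.
Depth = down-dip offset × tan(dip) = 498.47 × tan 46° = 498.47 × 1.0355
Depth = 516.18 m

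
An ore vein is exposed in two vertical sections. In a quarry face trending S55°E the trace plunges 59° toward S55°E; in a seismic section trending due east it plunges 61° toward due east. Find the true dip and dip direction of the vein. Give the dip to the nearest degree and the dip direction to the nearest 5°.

The two traces are lines in the plane: v₁ = (sin 125°·cos 59°, cos 125°·cos 59°, −sin 59°), v₂ = (sin 90°·cos 61°, cos 90°·cos 61°, −sin 61°).
Cross product v₁ × v₂ gives the pole to the plane: n ∝ (0.258, -0.047, 0.143).
True dip = arccos(n_z / |n|) = arccos(0.4789) = 61.4°.
Dip direction = azimuth of (n_x, n_y) = atan2(0.258, -0.047) = 100°.

true dip 61°, dip direction 100°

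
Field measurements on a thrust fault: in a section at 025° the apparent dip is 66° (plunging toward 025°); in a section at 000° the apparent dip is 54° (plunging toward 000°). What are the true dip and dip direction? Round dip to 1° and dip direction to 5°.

The two traces are lines in the plane: v₁ = (sin 25°·cos 66°, cos 25°·cos 66°, −sin 66°), v₂ = (sin 0°·cos 54°, cos 0°·cos 54°, −sin 54°).
Cross product v₁ × v₂ gives the pole to the plane: n ∝ (0.239, 0.139, 0.101).
tan δ = √(n_x²+n_y²)/n_z = 0.276/0.101, so δ = 69.9°.
Dip direction = atan2(0.239, 0.139) = 60° (azimuth of n's horizontal projection).

true dip 70°, dip direction 060°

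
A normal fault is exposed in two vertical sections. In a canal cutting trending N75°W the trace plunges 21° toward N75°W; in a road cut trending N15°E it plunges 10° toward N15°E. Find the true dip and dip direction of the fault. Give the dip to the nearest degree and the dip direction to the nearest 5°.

true dip 23°, dip direction 310°

Represent each trace as a vector plunging at its apparent dip toward its trend (east-north-up frame): v₁ = (-0.902, 0.242, -0.358), v₂ = (0.255, 0.951, -0.174).
n = v₁ × v₂ = (-0.299, 0.248, 0.919) (taken with n_z > 0).
Dip δ = arctan(|n_h|/n_z) = arctan(0.388/0.919) = 22.9°.
Dip direction = azimuth of (n_x, n_y) = atan2(-0.299, 0.248) = 310°.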